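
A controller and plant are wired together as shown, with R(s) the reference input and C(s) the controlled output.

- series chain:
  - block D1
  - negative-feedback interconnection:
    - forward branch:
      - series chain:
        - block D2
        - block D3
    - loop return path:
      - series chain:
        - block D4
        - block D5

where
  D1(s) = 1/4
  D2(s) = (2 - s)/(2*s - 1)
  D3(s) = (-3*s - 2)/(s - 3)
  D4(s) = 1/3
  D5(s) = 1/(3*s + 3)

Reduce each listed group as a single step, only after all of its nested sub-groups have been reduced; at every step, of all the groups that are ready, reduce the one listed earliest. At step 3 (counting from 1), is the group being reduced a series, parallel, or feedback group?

Step 1. combine D2, D3 in series
Step 2. multiply D4, D5 (series)
Step 3. collapse the loop ((D2*D3) forward, (D4*D5) return)
Step 4. multiply D1, [(D2*D3)/(1+(D2*D3)*(D4*D5))] (series)
Step 3: feedback.

Answer: feedback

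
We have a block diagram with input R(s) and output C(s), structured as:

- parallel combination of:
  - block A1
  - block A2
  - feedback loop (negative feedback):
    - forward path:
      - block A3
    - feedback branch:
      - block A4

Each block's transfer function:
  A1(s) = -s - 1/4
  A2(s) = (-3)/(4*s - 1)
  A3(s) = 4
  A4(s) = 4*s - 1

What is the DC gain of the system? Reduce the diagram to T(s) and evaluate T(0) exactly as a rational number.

The answer is 17/12.

Reasoning:
Step 1: collapse the loop (A3 forward, A4 return) -> 4/(16*s - 3)
Step 2: sum the parallel branches A1, A2, [A3/(1+A3*A4)] -> (-256*s^3 + 48*s^2 - 112*s + 17)/(256*s^2 - 112*s + 12)
DC gain: substitute s = 0 into T(s) from step 2: T(0) = 17/12.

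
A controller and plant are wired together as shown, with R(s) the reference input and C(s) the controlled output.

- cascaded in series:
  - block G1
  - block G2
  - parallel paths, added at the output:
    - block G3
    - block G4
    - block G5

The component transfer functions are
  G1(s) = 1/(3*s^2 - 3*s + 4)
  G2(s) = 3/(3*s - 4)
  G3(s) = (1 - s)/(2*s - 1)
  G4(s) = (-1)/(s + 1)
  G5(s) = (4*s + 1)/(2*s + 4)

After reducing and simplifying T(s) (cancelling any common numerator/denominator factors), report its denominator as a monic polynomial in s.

First reduce the diagram to T(s).

(1) add G3, G4, G5 (parallel) gives (6*s^3 - 2*s^2 - 7*s + 7)/(4*s^3 + 10*s^2 + 2*s - 4)
(2) combine G1, G2, (G3+G4+G5) in series gives (18*s^3 - 6*s^2 - 21*s + 21)/(36*s^6 + 6*s^5 - 96*s^4 + 98*s^3 - 28*s^2 - 128*s + 64)
The result of step 2 is T(s) in lowest terms. Its denominator has leading coefficient 36; dividing the denominator through by 36 makes it monic.

Answer: s^6 + s^5/6 - 8*s^4/3 + 49*s^3/18 - 7*s^2/9 - 32*s/9 + 16/9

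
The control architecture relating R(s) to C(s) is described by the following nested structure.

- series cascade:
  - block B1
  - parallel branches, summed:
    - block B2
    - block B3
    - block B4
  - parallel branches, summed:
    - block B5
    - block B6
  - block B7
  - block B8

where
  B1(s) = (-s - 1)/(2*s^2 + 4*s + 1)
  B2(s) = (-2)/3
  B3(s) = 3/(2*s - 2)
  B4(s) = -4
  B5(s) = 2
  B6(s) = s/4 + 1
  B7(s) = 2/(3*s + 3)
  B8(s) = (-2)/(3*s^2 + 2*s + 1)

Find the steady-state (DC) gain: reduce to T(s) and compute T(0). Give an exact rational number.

Answer: -74/3

Working:
[1] sum the parallel branches B2, B3, B4, giving (37 - 28*s)/(6*s - 6)
[2] parallel reduction of B5, B6, giving s/4 + 3
[3] reduce the series chain B1, (B2+B3+B4), (B5+B6), B7, B8, giving (-28*s^2 - 299*s + 444)/(108*s^5 + 180*s^4 - 54*s^3 - 126*s^2 - 90*s - 18)
Evaluating the step-3 result (the overall T(s)) at s = 0 gives T(0) = 444/(-18) = -74/3.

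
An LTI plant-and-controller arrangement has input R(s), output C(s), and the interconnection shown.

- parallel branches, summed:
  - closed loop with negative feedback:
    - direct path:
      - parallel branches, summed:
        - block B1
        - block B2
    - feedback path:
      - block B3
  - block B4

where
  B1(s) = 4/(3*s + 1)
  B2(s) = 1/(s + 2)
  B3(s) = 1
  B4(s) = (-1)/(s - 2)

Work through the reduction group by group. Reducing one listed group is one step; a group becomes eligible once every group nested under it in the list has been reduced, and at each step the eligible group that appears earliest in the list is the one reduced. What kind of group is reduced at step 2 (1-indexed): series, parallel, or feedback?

Step 1 - reduce the parallel group B1, B2
Step 2 - feedback reduction of (B1+B2), B3
Step 3 - sum the parallel branches [(B1+B2)/(1+(B1+B2)*B3)], B4
So the answer for step 2 is feedback.

Hence the answer: feedback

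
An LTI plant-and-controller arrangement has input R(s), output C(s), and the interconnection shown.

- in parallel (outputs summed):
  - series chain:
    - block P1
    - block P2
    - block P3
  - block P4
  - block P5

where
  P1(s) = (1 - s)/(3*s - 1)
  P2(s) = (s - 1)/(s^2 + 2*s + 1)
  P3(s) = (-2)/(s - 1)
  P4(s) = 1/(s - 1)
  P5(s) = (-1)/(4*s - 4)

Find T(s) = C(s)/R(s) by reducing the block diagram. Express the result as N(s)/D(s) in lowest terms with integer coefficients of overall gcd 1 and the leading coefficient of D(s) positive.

Reducing step by step:

(1) cascade P1, P2, P3 = (2*s - 2)/(3*s^3 + 5*s^2 + s - 1)
(2) sum the parallel branches (P1*P2*P3), P4, P5 - this is the overall T(s), already in the required normalized form

Answer: (9*s^3 + 23*s^2 - 13*s + 5)/(12*s^4 + 8*s^3 - 16*s^2 - 8*s + 4)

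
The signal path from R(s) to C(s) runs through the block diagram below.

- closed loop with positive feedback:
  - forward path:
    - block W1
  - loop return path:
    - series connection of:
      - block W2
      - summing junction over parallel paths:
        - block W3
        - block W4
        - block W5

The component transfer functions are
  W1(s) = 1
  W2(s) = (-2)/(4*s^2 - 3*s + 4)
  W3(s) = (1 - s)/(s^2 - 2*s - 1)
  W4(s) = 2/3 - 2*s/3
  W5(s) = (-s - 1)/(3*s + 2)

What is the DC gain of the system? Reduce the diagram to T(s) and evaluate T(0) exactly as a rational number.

Step 1 - combine W3, W4, W5 in parallel: (-6*s^4 + 11*s^3 + 2*s + 5)/(9*s^3 - 12*s^2 - 21*s - 6)
Step 2 - cascade W2, (W3+W4+W5): (12*s^4 - 22*s^3 - 4*s - 10)/(36*s^5 - 75*s^4 - 12*s^3 - 9*s^2 - 66*s - 24)
Step 3 - feedback reduction of W1, (W2*(W3+W4+W5)): (36*s^5 - 75*s^4 - 12*s^3 - 9*s^2 - 66*s - 24)/(36*s^5 - 87*s^4 + 10*s^3 - 9*s^2 - 62*s - 14)
DC gain: substitute s = 0 into T(s) from step 3: T(0) = -24/(-14) = 12/7.

Therefore the answer is 12/7.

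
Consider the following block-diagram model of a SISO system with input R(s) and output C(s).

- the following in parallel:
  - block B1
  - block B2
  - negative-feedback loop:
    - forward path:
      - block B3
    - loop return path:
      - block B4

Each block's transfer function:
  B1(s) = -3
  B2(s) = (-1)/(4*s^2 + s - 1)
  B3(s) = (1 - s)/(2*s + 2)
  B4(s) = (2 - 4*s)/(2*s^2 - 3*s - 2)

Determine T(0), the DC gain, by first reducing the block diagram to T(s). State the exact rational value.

[1] apply the feedback formula to B3, B4 = (-2*s^3 + 5*s^2 - s - 2)/(4*s^3 + 2*s^2 - 16*s - 2)
[2] reduce the parallel group B1, B2, [B3/(1+B3*B4)] = (-56*s^5 - 18*s^4 + 197*s^3 + 62*s^2 - 27*s - 2)/(16*s^5 + 12*s^4 - 66*s^3 - 26*s^2 + 14*s + 2)
That last expression is T(s); at s = 0 only the constant terms survive, so T(0) = -2/2 = -1.

Hence the answer: -1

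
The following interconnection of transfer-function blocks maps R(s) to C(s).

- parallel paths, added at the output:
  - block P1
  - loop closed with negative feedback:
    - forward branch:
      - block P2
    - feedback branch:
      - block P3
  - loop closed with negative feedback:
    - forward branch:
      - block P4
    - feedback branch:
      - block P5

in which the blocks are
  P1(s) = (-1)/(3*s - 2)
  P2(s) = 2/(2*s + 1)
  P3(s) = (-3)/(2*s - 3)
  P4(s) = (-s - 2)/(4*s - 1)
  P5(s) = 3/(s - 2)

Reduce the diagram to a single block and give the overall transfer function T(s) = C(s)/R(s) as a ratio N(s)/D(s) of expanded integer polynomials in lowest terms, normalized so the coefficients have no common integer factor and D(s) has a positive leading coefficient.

Answer: (-12*s^5 + 52*s^4 - 117*s^3 + 218*s^2 - 240*s - 12)/(48*s^5 - 224*s^4 + 116*s^3 + 380*s^2 - 140*s - 72)

Working:
(1) close the feedback loop around P2, P3 = (4*s - 6)/(4*s^2 - 4*s - 9)
(2) feedback reduction of P4, P5 = (4 - s^2)/(4*s^2 - 12*s - 4)
(3) sum the parallel branches P1, [P2/(1+P2*P3)], [P4/(1+P4*P5)], which is the overall transfer function T(s) = C(s)/R(s) in lowest terms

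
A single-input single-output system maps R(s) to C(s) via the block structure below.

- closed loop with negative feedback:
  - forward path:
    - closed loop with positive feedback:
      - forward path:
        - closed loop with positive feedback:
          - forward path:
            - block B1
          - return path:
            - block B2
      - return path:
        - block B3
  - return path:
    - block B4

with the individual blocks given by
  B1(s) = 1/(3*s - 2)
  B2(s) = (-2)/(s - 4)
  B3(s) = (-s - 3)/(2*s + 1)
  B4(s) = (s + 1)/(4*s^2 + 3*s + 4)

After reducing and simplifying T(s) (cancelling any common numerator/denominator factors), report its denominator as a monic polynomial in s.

Step 1: apply the feedback formula to B1, B2, giving (s - 4)/(3*s^2 - 14*s + 10)
Step 2: close the feedback loop around [B1/(1-B1*B2)], B3, giving (2*s^2 - 7*s - 4)/(6*s^3 - 24*s^2 + 5*s - 2)
Step 3: reduce the feedback loop with forward [[B1/(1-B1*B2)]/(1-[B1/(1-B1*B2)]*B3)] and return B4, giving (8*s^4 - 22*s^3 - 29*s^2 - 40*s - 16)/(24*s^5 - 78*s^4 - 26*s^3 - 94*s^2 + 3*s - 12)
That last expression is T(s), already simplified. Scaling its denominator by 1/24 (the reciprocal of the leading coefficient) yields the monic denominator.

Hence the answer: s^5 - 13*s^4/4 - 13*s^3/12 - 47*s^2/12 + s/8 - 1/2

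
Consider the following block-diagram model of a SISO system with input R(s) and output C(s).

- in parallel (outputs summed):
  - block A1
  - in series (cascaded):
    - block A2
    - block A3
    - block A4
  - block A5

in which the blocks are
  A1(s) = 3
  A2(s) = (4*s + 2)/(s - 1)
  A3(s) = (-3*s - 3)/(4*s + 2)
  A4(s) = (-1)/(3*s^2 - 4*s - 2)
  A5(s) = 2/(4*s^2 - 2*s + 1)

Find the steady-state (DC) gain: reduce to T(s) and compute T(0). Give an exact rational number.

Step 1. series reduction of A2, A3, A4 -> (3*s + 3)/(3*s^3 - 7*s^2 + 2*s + 2)
Step 2. combine A1, (A2*A3*A4), A5 in parallel -> (36*s^5 - 102*s^4 + 93*s^3 - 17*s^2 - 5*s + 13)/(12*s^5 - 34*s^4 + 25*s^3 - 3*s^2 - 2*s + 2)
The step-2 result is T(s). Setting s = 0: T(0) = 13/2.

Therefore the answer is 13/2.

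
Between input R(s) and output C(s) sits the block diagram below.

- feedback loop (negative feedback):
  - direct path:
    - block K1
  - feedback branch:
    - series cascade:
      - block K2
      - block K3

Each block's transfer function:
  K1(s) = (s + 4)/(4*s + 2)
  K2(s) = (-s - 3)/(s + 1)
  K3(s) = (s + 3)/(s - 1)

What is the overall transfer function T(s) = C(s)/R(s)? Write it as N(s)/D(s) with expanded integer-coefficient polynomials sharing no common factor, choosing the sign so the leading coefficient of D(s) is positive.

Step 1. combine K2, K3 in series -> (-s^2 - 6*s - 9)/(s^2 - 1)
Step 2. feedback reduction of K1, (K2*K3); the result is T(s) itself (integer coefficients, no common factor, positive leading denominator coefficient)

Therefore the answer is (s^3 + 4*s^2 - s - 4)/(3*s^3 - 8*s^2 - 37*s - 38).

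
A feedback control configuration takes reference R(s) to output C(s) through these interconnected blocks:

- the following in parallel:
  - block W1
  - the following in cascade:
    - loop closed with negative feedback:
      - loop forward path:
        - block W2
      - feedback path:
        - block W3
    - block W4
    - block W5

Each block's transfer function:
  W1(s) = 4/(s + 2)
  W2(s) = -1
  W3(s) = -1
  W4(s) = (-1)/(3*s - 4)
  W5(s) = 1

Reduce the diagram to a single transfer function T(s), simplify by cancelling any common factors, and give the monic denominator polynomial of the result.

Step 1 - close the feedback loop around W2, W3 gives (-1)/2
Step 2 - cascade [W2/(1+W2*W3)], W4, W5 gives 1/(6*s - 8)
Step 3 - combine W1, ([W2/(1+W2*W3)]*W4*W5) in parallel gives (25*s - 30)/(6*s^2 + 4*s - 16)
Step 3 gives the fully reduced T(s), with no common factor left to cancel. The denominator's leading coefficient is 6, so divide each of its coefficients by 6 to get the monic form.

Final answer: s^2 + 2*s/3 - 8/3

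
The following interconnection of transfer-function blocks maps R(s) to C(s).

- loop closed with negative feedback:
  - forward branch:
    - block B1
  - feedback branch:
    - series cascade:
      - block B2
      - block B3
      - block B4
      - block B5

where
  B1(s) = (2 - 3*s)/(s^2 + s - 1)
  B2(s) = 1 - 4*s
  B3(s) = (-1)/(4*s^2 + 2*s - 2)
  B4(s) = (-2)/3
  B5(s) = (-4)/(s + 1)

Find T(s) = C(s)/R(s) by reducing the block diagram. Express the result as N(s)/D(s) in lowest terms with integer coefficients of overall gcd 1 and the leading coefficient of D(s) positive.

1. cascade B2, B3, B4, B5 gives (16*s - 4)/(6*s^3 + 9*s^2 - 3)
2. collapse the loop (B1 forward, (B2*B3*B4*B5) return): this yields T(s), and no further normalization is needed

Final answer: (-18*s^4 - 15*s^3 + 18*s^2 + 9*s - 6)/(6*s^5 + 15*s^4 + 3*s^3 - 60*s^2 + 41*s - 5)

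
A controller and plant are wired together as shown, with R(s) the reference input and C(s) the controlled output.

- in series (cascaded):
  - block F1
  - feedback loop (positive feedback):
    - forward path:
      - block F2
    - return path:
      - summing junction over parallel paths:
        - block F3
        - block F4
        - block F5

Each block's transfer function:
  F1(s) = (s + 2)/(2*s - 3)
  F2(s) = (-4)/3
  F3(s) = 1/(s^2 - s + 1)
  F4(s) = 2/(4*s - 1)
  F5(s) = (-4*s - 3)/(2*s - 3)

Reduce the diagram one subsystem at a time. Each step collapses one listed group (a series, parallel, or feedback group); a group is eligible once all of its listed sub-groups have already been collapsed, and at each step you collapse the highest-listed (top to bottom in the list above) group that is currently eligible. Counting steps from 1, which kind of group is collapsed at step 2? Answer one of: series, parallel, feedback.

Reducing step by step:

(1) reduce the parallel group F3, F4, F5
(2) feedback reduction of F2, (F3+F4+F5)
(3) series reduction of F1, [F2/(1-F2*(F3+F4+F5))]
Step 2 collapses a feedback group.

Answer: feedback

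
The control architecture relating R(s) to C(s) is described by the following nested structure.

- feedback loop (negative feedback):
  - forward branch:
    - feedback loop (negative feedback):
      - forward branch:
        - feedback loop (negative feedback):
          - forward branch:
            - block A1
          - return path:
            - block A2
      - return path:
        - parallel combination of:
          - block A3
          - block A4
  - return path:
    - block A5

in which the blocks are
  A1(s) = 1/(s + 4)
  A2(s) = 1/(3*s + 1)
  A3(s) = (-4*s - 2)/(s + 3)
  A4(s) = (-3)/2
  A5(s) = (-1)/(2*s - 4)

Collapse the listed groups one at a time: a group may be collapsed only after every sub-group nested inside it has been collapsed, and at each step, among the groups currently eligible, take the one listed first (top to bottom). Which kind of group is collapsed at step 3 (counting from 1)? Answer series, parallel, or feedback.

Answer: feedback

Working:
(1) collapse the loop (A1 forward, A2 return)
(2) reduce the parallel group A3, A4
(3) collapse the loop ([A1/(1+A1*A2)] forward, (A3+A4) return)
(4) reduce the feedback loop with forward [[A1/(1+A1*A2)]/(1+[A1/(1+A1*A2)]*(A3+A4))] and return A5
At step 3 the group reduced is feedback.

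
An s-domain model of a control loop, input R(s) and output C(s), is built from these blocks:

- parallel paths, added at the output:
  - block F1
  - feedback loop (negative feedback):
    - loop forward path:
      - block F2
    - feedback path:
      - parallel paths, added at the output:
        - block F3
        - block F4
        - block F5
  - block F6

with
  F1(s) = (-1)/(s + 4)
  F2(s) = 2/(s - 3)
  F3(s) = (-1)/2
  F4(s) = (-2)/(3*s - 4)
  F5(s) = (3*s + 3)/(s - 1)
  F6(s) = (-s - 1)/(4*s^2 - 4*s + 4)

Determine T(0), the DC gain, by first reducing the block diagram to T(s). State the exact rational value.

(1) combine F3, F4, F5 in parallel, giving (15*s^2 - 3*s - 24)/(6*s^2 - 14*s + 8)
(2) apply the feedback formula to F2, (F3+F4+F5), giving (6*s^2 - 14*s + 8)/(3*s^3 - s^2 + 22*s - 36)
(3) reduce the parallel group F1, [F2/(1+F2*(F3+F4+F5))], F6, giving (9*s^5 + 18*s^4 - 341*s^3 + 526*s^2 - 460*s + 416)/(12*s^6 + 32*s^5 + 40*s^4 + 180*s^3 - 712*s^2 + 784*s - 576)
Evaluating the step-3 result (the overall T(s)) at s = 0 gives T(0) = 416/(-576) = -13/18.

Answer: -13/18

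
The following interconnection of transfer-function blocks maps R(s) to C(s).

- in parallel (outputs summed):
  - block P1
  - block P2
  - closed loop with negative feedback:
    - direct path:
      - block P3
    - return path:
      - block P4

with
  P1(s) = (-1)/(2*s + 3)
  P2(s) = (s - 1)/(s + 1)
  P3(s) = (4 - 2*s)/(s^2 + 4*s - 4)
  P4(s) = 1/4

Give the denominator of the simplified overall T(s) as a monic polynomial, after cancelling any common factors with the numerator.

First reduce the diagram to T(s).

Step 1: feedback reduction of P3, P4 gives (8 - 4*s)/(2*s^2 + 7*s - 6)
Step 2: parallel reduction of P1, P2, [P3/(1+P3*P4)] gives (4*s^4 + 6*s^3 - 24*s^2 + 48)/(4*s^4 + 24*s^3 + 29*s^2 - 9*s - 18)
T(s) is the step-2 result (common factors already cancelled). Leading coefficient of the denominator: 4. Divide through by 4 for the monic polynomial.

Answer: s^4 + 6*s^3 + 29*s^2/4 - 9*s/4 - 9/2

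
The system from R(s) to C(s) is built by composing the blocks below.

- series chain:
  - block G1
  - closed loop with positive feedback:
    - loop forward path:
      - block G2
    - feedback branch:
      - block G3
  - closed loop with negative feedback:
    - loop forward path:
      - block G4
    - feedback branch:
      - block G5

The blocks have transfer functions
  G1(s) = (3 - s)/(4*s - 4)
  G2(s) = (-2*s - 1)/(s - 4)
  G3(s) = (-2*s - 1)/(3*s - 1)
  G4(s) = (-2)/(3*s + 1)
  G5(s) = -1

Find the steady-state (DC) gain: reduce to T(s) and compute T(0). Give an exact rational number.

Reducing step by step:

1. apply the feedback formula to G2, G3: (6*s^2 + s - 1)/(s^2 + 17*s - 3)
2. close the feedback loop around G4, G5: (-2)/(3*s + 3)
3. multiply G1, [G2/(1-G2*G3)], [G4/(1+G4*G5)] (series): (6*s^3 - 17*s^2 - 4*s + 3)/(6*s^4 + 102*s^3 - 24*s^2 - 102*s + 18)
That last expression is T(s); at s = 0 only the constant terms survive, so T(0) = 3/18 = 1/6.

Answer: 1/6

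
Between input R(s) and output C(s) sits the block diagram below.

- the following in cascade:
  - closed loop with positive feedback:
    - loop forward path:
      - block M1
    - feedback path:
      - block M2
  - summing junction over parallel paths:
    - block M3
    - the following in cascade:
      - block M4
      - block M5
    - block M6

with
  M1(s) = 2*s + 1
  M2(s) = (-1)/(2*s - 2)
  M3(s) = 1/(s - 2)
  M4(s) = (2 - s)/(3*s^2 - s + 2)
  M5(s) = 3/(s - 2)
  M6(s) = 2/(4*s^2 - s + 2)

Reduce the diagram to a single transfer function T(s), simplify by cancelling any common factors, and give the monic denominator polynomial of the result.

1. reduce the feedback loop with forward M1 and return M2, giving (4*s^2 - 2*s - 2)/(4*s - 1)
2. cascade M4, M5, giving (-3)/(3*s^2 - s + 2)
3. add M3, (M4*M5), M6 (parallel), giving (12*s^4 - 13*s^3 + 28*s^2 - 8*s + 8)/(12*s^5 - 31*s^4 + 29*s^3 - 34*s^2 + 12*s - 8)
4. combine [M1/(1-M1*M2)], (M3+(M4*M5)+M6) in series, giving (48*s^6 - 76*s^5 + 114*s^4 - 62*s^3 - 8*s^2 - 16)/(48*s^6 - 136*s^5 + 147*s^4 - 165*s^3 + 82*s^2 - 44*s + 8)
No further cancellation is possible in the step-4 result, so that is T(s). Its denominator becomes monic after dividing by the leading coefficient 48.

Hence the answer: s^6 - 17*s^5/6 + 49*s^4/16 - 55*s^3/16 + 41*s^2/24 - 11*s/12 + 1/6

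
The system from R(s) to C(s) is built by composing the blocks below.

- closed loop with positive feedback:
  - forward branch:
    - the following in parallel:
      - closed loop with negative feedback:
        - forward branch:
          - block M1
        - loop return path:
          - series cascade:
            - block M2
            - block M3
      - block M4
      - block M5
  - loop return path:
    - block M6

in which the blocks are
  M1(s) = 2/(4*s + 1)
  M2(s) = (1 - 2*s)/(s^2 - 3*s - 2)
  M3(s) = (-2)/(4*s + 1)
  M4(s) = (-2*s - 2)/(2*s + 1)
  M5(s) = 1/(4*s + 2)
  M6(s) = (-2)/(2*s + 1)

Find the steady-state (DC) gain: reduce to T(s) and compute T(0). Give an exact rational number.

The answer is 5/4.

Reasoning:
Step 1: cascade M2, M3 = (4*s - 2)/(4*s^3 - 11*s^2 - 11*s - 2)
Step 2: apply the feedback formula to M1, (M2*M3) = (8*s^3 - 22*s^2 - 22*s - 4)/(16*s^4 - 40*s^3 - 55*s^2 - 11*s - 6)
Step 3: reduce the parallel group [M1/(1+M1*(M2*M3))], M4, M5 = (-64*s^5 + 144*s^4 + 268*s^3 + 77*s^2 - 3*s + 10)/(64*s^5 - 128*s^4 - 300*s^3 - 154*s^2 - 46*s - 12)
Step 4: feedback reduction of ([M1/(1+M1*(M2*M3))]+M4+M5), M6 = (-128*s^6 + 224*s^5 + 680*s^4 + 422*s^3 + 71*s^2 + 17*s + 10)/(128*s^6 - 320*s^5 - 440*s^4 - 72*s^3 - 92*s^2 - 76*s + 8)
The step-4 result is T(s). Setting s = 0: T(0) = 10/8 = 5/4.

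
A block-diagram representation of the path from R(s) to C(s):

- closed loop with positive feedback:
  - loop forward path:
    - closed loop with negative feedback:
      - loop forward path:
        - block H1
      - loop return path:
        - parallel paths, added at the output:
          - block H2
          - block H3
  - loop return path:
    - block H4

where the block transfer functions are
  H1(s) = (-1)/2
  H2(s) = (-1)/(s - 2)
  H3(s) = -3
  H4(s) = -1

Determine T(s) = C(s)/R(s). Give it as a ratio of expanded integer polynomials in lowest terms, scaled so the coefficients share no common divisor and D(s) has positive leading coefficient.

First reduce the diagram to T(s).

1. sum the parallel branches H2, H3 = (5 - 3*s)/(s - 2)
2. feedback reduction of H1, (H2+H3) = (2 - s)/(5*s - 9)
3. collapse the loop ([H1/(1+H1*(H2+H3))] forward, H4 return); the result is T(s) itself (integer coefficients, no common factor, positive leading denominator coefficient)

Answer: (2 - s)/(4*s - 7)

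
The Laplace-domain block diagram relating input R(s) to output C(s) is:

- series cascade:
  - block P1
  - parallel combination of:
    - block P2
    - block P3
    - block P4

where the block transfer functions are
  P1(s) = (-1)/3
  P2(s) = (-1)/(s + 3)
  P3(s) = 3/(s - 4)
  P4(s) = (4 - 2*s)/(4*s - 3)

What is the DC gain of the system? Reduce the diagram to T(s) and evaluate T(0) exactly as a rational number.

[1] add P2, P3, P4 (parallel), giving (-2*s^3 + 14*s^2 + 66*s - 87)/(4*s^3 - 7*s^2 - 45*s + 36)
[2] series reduction of P1, (P2+P3+P4), giving (2*s^3 - 14*s^2 - 66*s + 87)/(12*s^3 - 21*s^2 - 135*s + 108)
The step-2 result is T(s). Setting s = 0: T(0) = 87/108 = 29/36.

Hence the answer: 29/36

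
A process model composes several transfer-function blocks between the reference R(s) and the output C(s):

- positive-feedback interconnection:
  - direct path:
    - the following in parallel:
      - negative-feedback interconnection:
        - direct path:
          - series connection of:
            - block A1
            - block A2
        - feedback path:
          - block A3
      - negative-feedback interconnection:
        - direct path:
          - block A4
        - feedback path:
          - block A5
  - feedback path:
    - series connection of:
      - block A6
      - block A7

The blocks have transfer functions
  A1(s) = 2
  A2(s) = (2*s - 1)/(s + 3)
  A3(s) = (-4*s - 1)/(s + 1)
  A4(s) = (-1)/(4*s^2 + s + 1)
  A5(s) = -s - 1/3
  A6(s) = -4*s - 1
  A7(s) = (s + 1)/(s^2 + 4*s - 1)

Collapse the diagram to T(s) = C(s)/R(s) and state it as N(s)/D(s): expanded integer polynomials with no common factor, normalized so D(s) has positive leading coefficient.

Answer: (48*s^6 + 240*s^5 + 193*s^4 + 120*s^3 - 184*s^2 - 64*s + 23)/(12*s^6 - 282*s^5 + 736*s^4 + 429*s^3 + 37*s^2 - 125*s - 43)

Working:
Step 1 - multiply A1, A2 (series): (4*s - 2)/(s + 3)
Step 2 - apply the feedback formula to (A1*A2), A3: (-4*s^2 - 2*s + 2)/(15*s^2 - 8*s - 5)
Step 3 - close the feedback loop around A4, A5: (-3)/(12*s^2 + 6*s + 4)
Step 4 - add [(A1*A2)/(1+(A1*A2)*A3)], [A4/(1+A4*A5)] (parallel): (-48*s^4 - 48*s^3 - 49*s^2 + 28*s + 23)/(180*s^4 - 6*s^3 - 48*s^2 - 62*s - 20)
Step 5 - multiply A6, A7 (series): (-4*s^2 - 5*s - 1)/(s^2 + 4*s - 1)
Step 6 - close the feedback loop around ([(A1*A2)/(1+(A1*A2)*A3)]+[A4/(1+A4*A5)]), (A6*A7): this yields T(s), and no further normalization is needed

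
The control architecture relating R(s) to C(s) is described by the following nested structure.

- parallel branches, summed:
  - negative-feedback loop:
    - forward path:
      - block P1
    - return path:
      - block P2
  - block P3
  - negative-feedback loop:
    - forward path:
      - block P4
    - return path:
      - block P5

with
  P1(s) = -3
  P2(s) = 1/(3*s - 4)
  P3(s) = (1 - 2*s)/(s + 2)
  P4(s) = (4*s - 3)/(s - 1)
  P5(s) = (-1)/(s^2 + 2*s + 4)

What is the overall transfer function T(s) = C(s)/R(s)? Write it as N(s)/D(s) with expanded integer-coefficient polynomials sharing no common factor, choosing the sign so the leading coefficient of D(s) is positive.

Reducing step by step:

Step 1. reduce the feedback loop with forward P1 and return P2: (12 - 9*s)/(3*s - 7)
Step 2. close the feedback loop around P4, P5: (4*s^3 + 5*s^2 + 10*s - 12)/(s^3 + s^2 - 2*s - 1)
Step 3. combine [P1/(1+P1*P2)], P3, [P4/(1+P4*P5)] in parallel - this is the overall T(s), already in the required normalized form

Answer: (-3*s^5 + 7*s^4 + 27*s^3 - 106*s^2 - 173*s + 151)/(3*s^5 + 2*s^4 - 21*s^3 - 15*s^2 + 29*s + 14)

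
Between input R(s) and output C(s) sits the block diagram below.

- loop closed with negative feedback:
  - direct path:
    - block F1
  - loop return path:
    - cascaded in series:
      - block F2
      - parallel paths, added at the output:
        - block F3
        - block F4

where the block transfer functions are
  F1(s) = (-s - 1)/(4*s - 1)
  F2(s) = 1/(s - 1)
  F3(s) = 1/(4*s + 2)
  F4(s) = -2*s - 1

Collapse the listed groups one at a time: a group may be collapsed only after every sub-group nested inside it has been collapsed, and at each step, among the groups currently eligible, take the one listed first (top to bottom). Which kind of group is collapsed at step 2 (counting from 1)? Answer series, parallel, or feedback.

Answer: series

Working:
Step 1 - sum the parallel branches F3, F4
Step 2 - cascade F2, (F3+F4)
Step 3 - apply the feedback formula to F1, (F2*(F3+F4))
Step 2 collapses a series group.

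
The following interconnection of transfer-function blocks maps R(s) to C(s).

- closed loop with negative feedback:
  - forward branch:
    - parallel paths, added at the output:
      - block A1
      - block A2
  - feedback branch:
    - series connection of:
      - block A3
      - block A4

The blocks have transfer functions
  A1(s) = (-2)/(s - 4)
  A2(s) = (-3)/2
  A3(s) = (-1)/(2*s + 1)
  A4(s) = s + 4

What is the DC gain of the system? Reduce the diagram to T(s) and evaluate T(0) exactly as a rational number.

First reduce the diagram to T(s).

Step 1 - reduce the parallel group A1, A2; result (8 - 3*s)/(2*s - 8)
Step 2 - multiply A3, A4 (series); result (-s - 4)/(2*s + 1)
Step 3 - apply the feedback formula to (A1+A2), (A3*A4); result (-6*s^2 + 13*s + 8)/(7*s^2 - 10*s - 40)
That last expression is T(s); at s = 0 only the constant terms survive, so T(0) = 8/(-40) = -1/5.

Answer: -1/5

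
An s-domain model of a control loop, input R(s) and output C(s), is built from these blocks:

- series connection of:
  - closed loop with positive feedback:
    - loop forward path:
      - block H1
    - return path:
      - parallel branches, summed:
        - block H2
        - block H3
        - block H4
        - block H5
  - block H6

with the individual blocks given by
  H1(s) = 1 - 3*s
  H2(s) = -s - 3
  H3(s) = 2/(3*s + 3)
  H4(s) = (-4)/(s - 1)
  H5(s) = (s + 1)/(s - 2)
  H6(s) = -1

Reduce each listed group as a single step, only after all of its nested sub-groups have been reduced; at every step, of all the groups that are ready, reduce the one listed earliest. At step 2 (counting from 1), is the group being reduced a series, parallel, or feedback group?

The answer is feedback.

Reasoning:
(1) combine H2, H3, H4, H5 in parallel
(2) close the feedback loop around H1, (H2+H3+H4+H5)
(3) reduce the series chain [H1/(1-H1*(H2+H3+H4+H5))], H6
So the answer for step 2 is feedback.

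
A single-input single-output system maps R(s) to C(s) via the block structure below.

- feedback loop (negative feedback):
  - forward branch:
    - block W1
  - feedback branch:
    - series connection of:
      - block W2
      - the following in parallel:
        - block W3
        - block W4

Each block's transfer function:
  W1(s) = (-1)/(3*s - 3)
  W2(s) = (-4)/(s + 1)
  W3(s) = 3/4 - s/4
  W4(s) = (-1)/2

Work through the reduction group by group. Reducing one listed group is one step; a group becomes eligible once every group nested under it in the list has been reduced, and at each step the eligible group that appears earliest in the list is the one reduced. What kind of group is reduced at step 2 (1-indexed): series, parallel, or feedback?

Answer: series

Working:
Step 1 - parallel reduction of W3, W4
Step 2 - cascade W2, (W3+W4)
Step 3 - apply the feedback formula to W1, (W2*(W3+W4))
At step 2 the group reduced is series.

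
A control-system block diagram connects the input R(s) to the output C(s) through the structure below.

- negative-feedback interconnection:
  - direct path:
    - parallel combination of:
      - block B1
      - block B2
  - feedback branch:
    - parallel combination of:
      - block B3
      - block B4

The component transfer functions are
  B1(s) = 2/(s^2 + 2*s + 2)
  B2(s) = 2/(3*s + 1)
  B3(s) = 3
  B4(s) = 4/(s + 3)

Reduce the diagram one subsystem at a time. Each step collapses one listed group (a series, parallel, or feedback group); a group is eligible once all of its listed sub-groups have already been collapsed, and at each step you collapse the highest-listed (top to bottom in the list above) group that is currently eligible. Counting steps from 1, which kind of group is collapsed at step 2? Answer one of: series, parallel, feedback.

Step 1. parallel reduction of B1, B2
Step 2. combine B3, B4 in parallel
Step 3. feedback reduction of (B1+B2), (B3+B4)
Step 2: parallel.

Hence the answer: parallel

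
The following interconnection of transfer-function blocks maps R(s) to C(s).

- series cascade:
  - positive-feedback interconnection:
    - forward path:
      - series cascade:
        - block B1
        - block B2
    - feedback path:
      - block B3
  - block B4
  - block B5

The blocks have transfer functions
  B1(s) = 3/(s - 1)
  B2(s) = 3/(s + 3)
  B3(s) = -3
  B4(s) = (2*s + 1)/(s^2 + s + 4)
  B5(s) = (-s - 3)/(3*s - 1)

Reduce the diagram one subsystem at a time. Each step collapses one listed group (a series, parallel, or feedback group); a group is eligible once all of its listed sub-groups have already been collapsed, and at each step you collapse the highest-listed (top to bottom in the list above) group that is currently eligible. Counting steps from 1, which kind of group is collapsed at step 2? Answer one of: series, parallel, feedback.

(1) multiply B1, B2 (series)
(2) reduce the feedback loop with forward (B1*B2) and return B3
(3) cascade [(B1*B2)/(1-(B1*B2)*B3)], B4, B5
The group at step 2 is a feedback group.

Hence the answer: feedback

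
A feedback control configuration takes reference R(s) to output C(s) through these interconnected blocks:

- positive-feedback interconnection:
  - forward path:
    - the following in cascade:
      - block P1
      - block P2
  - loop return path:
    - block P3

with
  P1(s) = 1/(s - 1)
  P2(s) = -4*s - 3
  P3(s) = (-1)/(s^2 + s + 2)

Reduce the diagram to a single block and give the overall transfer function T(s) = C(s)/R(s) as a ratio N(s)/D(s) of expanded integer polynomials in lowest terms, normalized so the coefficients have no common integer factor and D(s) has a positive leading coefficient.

First reduce the diagram to T(s).

1. series reduction of P1, P2 gives (-4*s - 3)/(s - 1)
2. apply the feedback formula to (P1*P2), P3: this yields T(s), and no further normalization is needed

Answer: (-4*s^3 - 7*s^2 - 11*s - 6)/(s^3 - 3*s - 5)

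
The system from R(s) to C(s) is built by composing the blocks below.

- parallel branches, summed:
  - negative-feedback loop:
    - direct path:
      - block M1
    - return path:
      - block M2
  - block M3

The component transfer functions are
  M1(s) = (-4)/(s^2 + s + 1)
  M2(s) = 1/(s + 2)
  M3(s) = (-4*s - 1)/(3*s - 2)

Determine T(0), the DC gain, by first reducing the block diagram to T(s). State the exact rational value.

The answer is 9/2.

Reasoning:
[1] apply the feedback formula to M1, M2, giving (-4*s - 8)/(s^3 + 3*s^2 + 3*s - 2)
[2] reduce the parallel group [M1/(1+M1*M2)], M3, giving (-4*s^4 - 13*s^3 - 27*s^2 - 11*s + 18)/(3*s^4 + 7*s^3 + 3*s^2 - 12*s + 4)
The step-2 result is T(s). Setting s = 0: T(0) = 18/4 = 9/2.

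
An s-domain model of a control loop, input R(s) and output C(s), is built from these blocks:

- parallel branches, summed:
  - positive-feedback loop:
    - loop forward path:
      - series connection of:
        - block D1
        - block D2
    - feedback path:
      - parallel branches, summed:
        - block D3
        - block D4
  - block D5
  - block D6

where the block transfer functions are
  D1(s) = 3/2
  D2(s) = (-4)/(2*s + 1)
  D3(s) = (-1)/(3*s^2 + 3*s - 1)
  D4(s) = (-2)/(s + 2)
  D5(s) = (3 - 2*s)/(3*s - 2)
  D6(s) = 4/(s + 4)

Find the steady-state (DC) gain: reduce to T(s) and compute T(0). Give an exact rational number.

First reduce the diagram to T(s).

(1) multiply D1, D2 (series); result (-6)/(2*s + 1)
(2) combine D3, D4 in parallel; result (-6*s^2 - 7*s)/(3*s^3 + 9*s^2 + 5*s - 2)
(3) feedback reduction of (D1*D2), (D3+D4); result (-18*s^3 - 54*s^2 - 30*s + 12)/(6*s^4 + 21*s^3 - 17*s^2 - 41*s - 2)
(4) parallel reduction of [(D1*D2)/(1-(D1*D2)*(D3+D4))], D5, D6; result (-12*s^6 - 54*s^5 - 137*s^4 - 439*s^3 - 183*s^2 + 182*s - 104)/(18*s^6 + 123*s^5 + 111*s^4 - 461*s^3 - 280*s^2 + 308*s + 16)
That last expression is T(s); at s = 0 only the constant terms survive, so T(0) = -104/16 = -13/2.

Answer: -13/2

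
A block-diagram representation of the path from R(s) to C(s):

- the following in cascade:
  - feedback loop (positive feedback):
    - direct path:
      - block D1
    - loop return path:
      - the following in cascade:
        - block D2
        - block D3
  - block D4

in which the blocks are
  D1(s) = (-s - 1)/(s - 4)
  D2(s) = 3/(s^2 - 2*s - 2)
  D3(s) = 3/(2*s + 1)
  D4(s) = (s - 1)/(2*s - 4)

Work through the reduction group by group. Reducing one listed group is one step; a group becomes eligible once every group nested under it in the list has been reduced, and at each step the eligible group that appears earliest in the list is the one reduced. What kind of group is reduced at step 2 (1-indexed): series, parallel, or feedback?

(1) reduce the series chain D2, D3
(2) reduce the feedback loop with forward D1 and return (D2*D3)
(3) multiply [D1/(1-D1*(D2*D3))], D4 (series)
Step 2 collapses a feedback group.

Hence the answer: feedback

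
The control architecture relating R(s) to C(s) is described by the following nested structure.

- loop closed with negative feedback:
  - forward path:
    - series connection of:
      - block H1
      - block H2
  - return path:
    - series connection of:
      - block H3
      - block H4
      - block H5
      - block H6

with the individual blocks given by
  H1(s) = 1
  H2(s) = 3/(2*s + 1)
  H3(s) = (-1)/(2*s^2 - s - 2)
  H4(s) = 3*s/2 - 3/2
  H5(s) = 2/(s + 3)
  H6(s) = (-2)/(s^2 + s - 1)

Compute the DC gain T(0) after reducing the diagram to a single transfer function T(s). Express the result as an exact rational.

First reduce the diagram to T(s).

[1] reduce the series chain H1, H2 -> 3/(2*s + 1)
[2] multiply H3, H4, H5, H6 (series) -> (6*s - 6)/(2*s^5 + 7*s^4 - 2*s^3 - 16*s^2 - s + 6)
[3] collapse the loop ((H1*H2) forward, (H3*H4*H5*H6) return) -> (6*s^5 + 21*s^4 - 6*s^3 - 48*s^2 - 3*s + 18)/(4*s^6 + 16*s^5 + 3*s^4 - 34*s^3 - 18*s^2 + 29*s - 12)
Evaluating the step-3 result (the overall T(s)) at s = 0 gives T(0) = 18/(-12) = -3/2.

Answer: -3/2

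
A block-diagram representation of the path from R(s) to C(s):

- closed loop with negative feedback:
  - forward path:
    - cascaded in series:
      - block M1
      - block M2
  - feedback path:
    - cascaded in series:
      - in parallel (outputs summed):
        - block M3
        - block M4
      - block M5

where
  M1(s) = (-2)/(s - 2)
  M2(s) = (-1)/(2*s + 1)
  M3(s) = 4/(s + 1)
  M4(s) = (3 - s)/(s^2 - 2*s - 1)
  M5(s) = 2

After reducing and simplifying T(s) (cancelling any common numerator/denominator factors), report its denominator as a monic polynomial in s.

First reduce the diagram to T(s).

Step 1: reduce the series chain M1, M2 = 2/(2*s^2 - 3*s - 2)
Step 2: combine M3, M4 in parallel = (3*s^2 - 6*s - 1)/(s^3 - s^2 - 3*s - 1)
Step 3: multiply (M3+M4), M5 (series) = (6*s^2 - 12*s - 2)/(s^3 - s^2 - 3*s - 1)
Step 4: collapse the loop ((M1*M2) forward, ((M3+M4)*M5) return) = (2*s^3 - 2*s^2 - 6*s - 2)/(2*s^5 - 5*s^4 - 5*s^3 + 21*s^2 - 15*s - 2)
Step 4 gives the fully reduced T(s), with no common factor left to cancel. The denominator's leading coefficient is 2, so divide each of its coefficients by 2 to get the monic form.

Answer: s^5 - 5*s^4/2 - 5*s^3/2 + 21*s^2/2 - 15*s/2 - 1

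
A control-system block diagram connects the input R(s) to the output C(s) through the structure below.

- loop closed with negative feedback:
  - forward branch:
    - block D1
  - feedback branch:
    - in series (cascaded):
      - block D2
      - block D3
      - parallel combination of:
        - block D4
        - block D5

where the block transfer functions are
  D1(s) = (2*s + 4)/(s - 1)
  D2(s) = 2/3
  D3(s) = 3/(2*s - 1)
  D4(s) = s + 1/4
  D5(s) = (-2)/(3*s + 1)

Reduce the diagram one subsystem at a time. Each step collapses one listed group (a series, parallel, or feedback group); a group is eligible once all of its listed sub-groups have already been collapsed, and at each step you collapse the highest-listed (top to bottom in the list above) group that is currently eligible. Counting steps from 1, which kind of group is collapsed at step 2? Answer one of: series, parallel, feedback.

1. combine D4, D5 in parallel
2. series reduction of D2, D3, (D4+D5)
3. feedback reduction of D1, (D2*D3*(D4+D5))
Step 2: series.

Hence the answer: series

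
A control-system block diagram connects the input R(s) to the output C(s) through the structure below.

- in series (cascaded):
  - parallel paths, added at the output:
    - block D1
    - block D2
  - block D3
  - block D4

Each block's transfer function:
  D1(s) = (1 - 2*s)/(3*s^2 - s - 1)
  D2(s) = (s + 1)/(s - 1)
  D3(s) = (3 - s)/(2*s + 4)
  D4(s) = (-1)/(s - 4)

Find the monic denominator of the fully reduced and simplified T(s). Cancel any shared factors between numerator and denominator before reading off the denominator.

Answer: s^5 - 10*s^4/3 - 16*s^3/3 + 11*s^2 - 2*s/3 - 8/3

Working:
1. sum the parallel branches D1, D2 = (3*s^3 + s - 2)/(3*s^3 - 4*s^2 + 1)
2. reduce the series chain (D1+D2), D3, D4 = (3*s^4 - 9*s^3 + s^2 - 5*s + 6)/(6*s^5 - 20*s^4 - 32*s^3 + 66*s^2 - 4*s - 16)
T(s) is the step-2 result (common factors already cancelled). Leading coefficient of the denominator: 6. Divide through by 6 for the monic polynomial.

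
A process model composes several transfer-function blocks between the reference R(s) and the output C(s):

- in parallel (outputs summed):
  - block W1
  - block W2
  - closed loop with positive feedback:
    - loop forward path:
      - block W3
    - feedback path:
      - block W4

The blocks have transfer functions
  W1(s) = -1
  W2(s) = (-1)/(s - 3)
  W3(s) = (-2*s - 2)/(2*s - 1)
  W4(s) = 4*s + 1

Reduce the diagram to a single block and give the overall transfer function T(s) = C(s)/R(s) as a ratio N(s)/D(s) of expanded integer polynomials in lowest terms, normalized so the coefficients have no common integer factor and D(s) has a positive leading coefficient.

Reducing step by step:

(1) apply the feedback formula to W3, W4; result (-2*s - 2)/(8*s^2 + 12*s + 1)
(2) combine W1, W2, [W3/(1-W3*W4)] in parallel, giving the overall T(s)

Answer: (-8*s^3 + 2*s^2 + 27*s + 8)/(8*s^3 - 12*s^2 - 35*s - 3)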